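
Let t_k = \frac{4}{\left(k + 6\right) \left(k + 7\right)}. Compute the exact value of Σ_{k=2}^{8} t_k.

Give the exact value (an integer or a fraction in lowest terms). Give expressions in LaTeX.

The ratio is (k + 6)/(k + 8).
Factor: A=k + 6; B=k + 8; C=1.
f must satisfy (k + 6)·f(k+1) − (k + 7)·f(k) = 1.
From deg A=1, deg B=1, deg C=0: d=1.
A polynomial solution: f(k) = k/6.
Then R = B(k−1)f/C = k*(k + 7)/6, so s_k = R(k)·t_k = 2*k/(3*(k + 6)).
s_(k+1) − s_k = 4/(k**2 + 13*k + 42) = t_k.
Evaluate s at k=9 and k=2: 2/5 and 1/6; difference 7/30.

Σ = 7/30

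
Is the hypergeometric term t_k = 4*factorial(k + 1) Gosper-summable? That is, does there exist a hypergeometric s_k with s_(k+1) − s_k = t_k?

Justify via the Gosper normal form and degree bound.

No — t_k has no hypergeometric antidifference.

Step 1: r(k) = k + 2.
So A=k + 2 and B=1, with C=1.
Need (k + 2)·f(k+1) − (1)·f(k) = 1.
From deg A=1, deg B=0, deg C=0: d=-1.
deg f ≤ -1 is impossible — no certificate.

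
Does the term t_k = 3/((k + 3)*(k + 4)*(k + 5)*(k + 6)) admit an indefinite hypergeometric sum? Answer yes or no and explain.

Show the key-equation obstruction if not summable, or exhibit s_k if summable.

Step 1: r(k) = (k + 3)/(k + 7).
A = k + 3, B = k + 7, C = 1.
Key eq: (k + 3)·f(k+1) = (k + 6)·f(k) + (1).
Degrees (1,1,0) ⇒ d ≤ 3.
Solving with deg f ≤ 3: f(k) = k*(k**2 + 12*k + 47)/180.
R(k) = B(k−1)·f(k)/C(k) = k*(k + 6)*(k**2 + 12*k + 47)/180; s_k = R·t_k = k*(k**2 + 12*k + 47)/(60*(k + 3)*(k + 4)*(k + 5)).
Check: Δs_k = 3/(k**4 + 18*k**3 + 119*k**2 + 342*k + 360). ✓

Yes. s_k = k*(k**2 + 12*k + 47)/(60*(k + 3)*(k + 4)*(k + 5)).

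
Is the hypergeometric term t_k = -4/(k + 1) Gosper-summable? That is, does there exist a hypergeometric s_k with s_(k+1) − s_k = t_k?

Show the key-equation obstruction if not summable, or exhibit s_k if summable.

No. Not Gosper-summable.

t_(k+1)/t_k = (k + 1)/(k + 2).
So A=k + 1 and B=k + 2, with C=1.
f must satisfy (k + 1)·f(k+1) − (k + 1)·f(k) = 1.
Bound: deg f ≤ 0.
Write f(k) = c0. Then LHS − RHS = -1, requiring -1 = 0: contradictory. No certificate.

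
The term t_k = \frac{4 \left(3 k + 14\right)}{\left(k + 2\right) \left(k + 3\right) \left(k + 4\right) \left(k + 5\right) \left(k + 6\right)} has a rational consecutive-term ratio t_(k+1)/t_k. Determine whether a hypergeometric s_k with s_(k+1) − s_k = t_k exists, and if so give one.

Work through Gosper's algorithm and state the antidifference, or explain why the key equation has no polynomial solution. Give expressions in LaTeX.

Compute t_(k+1)/t_k: get (k + 2)*(3*k + 17)/((k + 7)*(3*k + 14)).
Gosper form: A/B · C(k+1)/C(k) with A=k + 2, B=k + 7, C=k + 14/3.
f must satisfy (k + 2)·f(k+1) − (k + 6)·f(k) = k + 14/3.
d = 4 from the (1,1,1) case.
Match coefficients ⇒ f(k) = k*(k + 4)*(k**2 + 10*k + 31)/90.
R(k) = B(k−1)·f(k)/C(k) = k*(k + 4)*(k + 6)*(k**2 + 10*k + 31)/(30*(3*k + 14)); s_k = R·t_k = 2*k*(k**2 + 10*k + 31)/(15*(k**3 + 10*k**2 + 31*k + 30)).
Check: Δs_k = 4*(3*k + 14)/(k**5 + 20*k**4 + 155*k**3 + 580*k**2 + 1044*k + 720). ✓

s_k = \frac{2 k \left(k^{2} + 10 k + 31\right)}{15 \left(k^{3} + 10 k^{2} + 31 k + 30\right)}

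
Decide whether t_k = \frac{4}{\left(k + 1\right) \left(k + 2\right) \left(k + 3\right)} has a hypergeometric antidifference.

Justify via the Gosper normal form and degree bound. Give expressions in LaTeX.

The ratio is (k + 1)/(k + 4).
Gosper form: A/B · C(k+1)/C(k) with A=k + 1, B=k + 4, C=1.
Need (k + 1)·f(k+1) − (k + 3)·f(k) = 1.
Degrees (1,1,0) ⇒ d ≤ 2.
Match coefficients ⇒ f(k) = k*(k + 3)/4.
Get s_k = R·t_k = k*(k + 3)/((k + 1)*(k + 2)) with R(k) = B(k−1)f(k)/C(k) = k*(k + 3)**2/4.
Check: Δs_k = 4/(k**3 + 6*k**2 + 11*k + 6). ✓

Yes. s_k = \frac{k \left(k + 3\right)}{\left(k + 1\right) \left(k + 2\right)}.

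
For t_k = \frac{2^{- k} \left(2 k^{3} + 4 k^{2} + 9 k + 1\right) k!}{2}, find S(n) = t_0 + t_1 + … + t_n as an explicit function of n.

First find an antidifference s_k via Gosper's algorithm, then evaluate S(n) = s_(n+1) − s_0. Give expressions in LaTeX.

Compute t_(k+1)/t_k: get (2*k**4 + 12*k**3 + 33*k**2 + 39*k + 16)/(2*(2*k**3 + 4*k**2 + 9*k + 1)).
Normal form (A,B,C) = (k/2 + 1/2, 1, k**3 + 2*k**2 + 9*k/2 + 1/2).
Key eq: (k/2 + 1/2)·f(k+1) = (1)·f(k) + (k**3 + 2*k**2 + 9*k/2 + 1/2).
Bound: deg f ≤ 2.
Solve for f: f(k) = 2*k**2 + 2*k + 3 (degree 2 ≤ 2).
So s_k = (B(k−1)f/C)·t_k = (2*(2*k**2 + 2*k + 3)/(2*k**3 + 4*k**2 + 9*k + 1))·t_k = (2*k**2 + 2*k + 3)*factorial(k)/2**k.
Δs = (2*k**3 + 4*k**2 + 9*k + 1)*factorial(k)/(2*2**k), as required.
Σ_(k=0)^n t_k = s_(n+1) − s_(0) = (2**(-n - 1)*(2*n**2 + 6*n + 7)*factorial(n + 1)) − (3), i.e. (-6*2**n + 2*n**3*factorial(n) + 8*n**2*factorial(n) + 13*n*factorial(n) + 7*factorial(n))/(2*2**n).

S(n) = \frac{2^{- n} \left(- 6 \cdot 2^{n} + 2 n^{3} n! + 8 n^{2} n! + 13 n n! + 7 n!\right)}{2}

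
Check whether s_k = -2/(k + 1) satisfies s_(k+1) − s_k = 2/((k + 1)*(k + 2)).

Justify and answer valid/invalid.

Valid: the claim telescopes to t_k.

s_(k+1) = -2/(k + 2)
s_(k+1) − s_k = 2/((k + 1)*(k + 2))
(s_(k+1) − s_k) − t_k = 0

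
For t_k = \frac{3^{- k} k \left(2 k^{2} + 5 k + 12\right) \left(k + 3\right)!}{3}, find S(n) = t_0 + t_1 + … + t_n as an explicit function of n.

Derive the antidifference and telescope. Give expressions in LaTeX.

Step 1: r(k) = (k + 1)*(k + 4)*(5*k + 2*(k + 1)**2 + 17)/(3*k*(2*k**2 + 5*k + 12)).
Take A(k)=k/3 + 4/3, B(k)=1, C(k)=k**3 + 5*k**2/2 + 6*k.
Key eq: (k/3 + 4/3)·f(k+1) = (1)·f(k) + (k**3 + 5*k**2/2 + 6*k).
Bound: deg f ≤ 2.
Solve for f: f(k) = 3*(2*k**2 - k - 4)/2 (degree 2 ≤ 2).
R(k) = B(k−1)·f(k)/C(k) = 3*(2*k**2 - k - 4)/(k*(2*k**2 + 5*k + 12)); s_k = R·t_k = (2*k**2 - k - 4)*factorial(k + 3)/3**k.
Δs = k*(2*k**2 + 5*k + 12)*factorial(k + 3)/(3*3**k), as required.
Telescope: S(n) = s_(n+1) − s_(0) = 3**(-n - 1)*(2*n**2 + 3*n - 3)*factorial(n + 4) − (-24) = 24 + 2*n**2*factorial(n + 4)/(3*3**n) + n*factorial(n + 4)/3**n - factorial(n + 4)/3**n.

S(n) = 24 + \frac{2 \cdot 3^{- n} n^{2} \left(n + 4\right)!}{3} + 3^{- n} n \left(n + 4\right)! - 3^{- n} \left(n + 4\right)!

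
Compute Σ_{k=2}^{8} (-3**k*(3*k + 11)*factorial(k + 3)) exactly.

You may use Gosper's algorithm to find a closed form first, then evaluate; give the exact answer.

Σ = -9428188491720

t_(k+1)/t_k = 3*(k + 4)*(3*k + 14)/(3*k + 11).
So A=3*k + 12 and B=1, with C=k + 11/3.
Solve (3*k + 12)·f(k+1) − (1)·f(k) = k + 11/3.
Degrees (1,0,1) ⇒ d ≤ 0.
Match coefficients ⇒ f(k) = 1/3.
Certificate R = B(k−1)f/C = 1/(3*k + 11) gives s_k = -3**k*factorial(k + 3).
Check: Δs_k = -3**k*(3*k + 11)*factorial(k + 3). ✓
Evaluate s at k=9 and k=2: -9428188492800 and -1080; difference -9428188491720.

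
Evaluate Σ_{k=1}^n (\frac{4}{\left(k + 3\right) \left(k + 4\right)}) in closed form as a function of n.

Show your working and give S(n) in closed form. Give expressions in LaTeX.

r(k) = (k + 3)/(k + 5) after simplifying.
So A=k + 3 and B=k + 5, with C=1.
Key eq: (k + 3)·f(k+1) = (k + 4)·f(k) + (1).
deg f ≤ 1 (via 1,1,0).
Solve for f: f(k) = k/3 (degree 1 ≤ 1).
R(k) = B(k−1)·f(k)/C(k) = k*(k + 4)/3; s_k = R·t_k = 4*k/(3*(k + 3)).
Verify: 4/(k**2 + 7*k + 12) matches t_k.
Evaluate: s_(n+1) = 4*(n + 1)/(3*(n + 4)); subtract s_(1) = 1/3 ⇒ S(n) = n/(n + 4).

S(n) = \frac{n}{n + 4}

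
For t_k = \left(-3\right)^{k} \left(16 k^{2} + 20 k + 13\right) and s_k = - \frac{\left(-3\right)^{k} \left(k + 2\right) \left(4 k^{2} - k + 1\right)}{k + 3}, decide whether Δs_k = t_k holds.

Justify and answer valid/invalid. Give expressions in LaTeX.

s_(k+1) = (-3)**(k + 1)*(k + 3)*(k - 4*(k + 1)**2)/(k + 4)
s_(k+1) − s_k = (-3)**k*(16*k**4 + 116*k**3 + 273*k**2 + 259*k + 116)/(k**2 + 7*k + 12)
(s_(k+1) − s_k) − t_k = (-3)**k*(-16*k**3 - 72*k**2 - 72*k - 40)/(k**2 + 7*k + 12)

Invalid: residual \frac{\left(-3\right)^{k} \left(- 16 k^{3} - 72 k^{2} - 72 k - 40\right)}{k^{2} + 7 k + 12} ≠ 0.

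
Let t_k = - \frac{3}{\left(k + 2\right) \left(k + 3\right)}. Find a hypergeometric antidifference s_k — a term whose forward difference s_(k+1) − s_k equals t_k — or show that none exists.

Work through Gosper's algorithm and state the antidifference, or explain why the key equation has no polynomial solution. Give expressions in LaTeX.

s_k = - \frac{3 k}{2 k + 4}

Compute t_(k+1)/t_k: get (k + 2)/(k + 4).
A = k + 2, B = k + 4, C = 1.
Solve (k + 2)·f(k+1) − (k + 3)·f(k) = 1.
Degrees (1,1,0) ⇒ d ≤ 1.
Coefficient equations give f(k) = k/2.
Get s_k = R·t_k = -3*k/(2*k + 4) with R(k) = B(k−1)f(k)/C(k) = k*(k + 3)/2.
Δs = -3/(k**2 + 5*k + 6), as required.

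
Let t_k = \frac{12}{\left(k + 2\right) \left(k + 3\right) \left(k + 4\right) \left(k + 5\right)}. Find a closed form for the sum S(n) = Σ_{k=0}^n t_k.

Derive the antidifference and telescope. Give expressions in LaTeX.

S(n) = \frac{n^{3} + 12 n^{2} + 47 n + 36}{6 \left(n^{3} + 12 n^{2} + 47 n + 60\right)}

Step 1: r(k) = (k + 2)/(k + 6).
So A=k + 2 and B=k + 6, with C=1.
f must satisfy (k + 2)·f(k+1) − (k + 5)·f(k) = 1.
deg f ≤ 3 (via 1,1,0).
Match coefficients ⇒ f(k) = k*(k**2 + 9*k + 26)/72.
So s_k = (B(k−1)f/C)·t_k = (k*(k + 5)*(k**2 + 9*k + 26)/72)·t_k = k*(k**2 + 9*k + 26)/(6*(k + 2)*(k + 3)*(k + 4)).
Check: Δs_k = 12/(k**4 + 14*k**3 + 71*k**2 + 154*k + 120). ✓
Telescope: S(n) = s_(n+1) − s_(0) = (n**3 + 12*n**2 + 47*n + 36)/(6*(n**3 + 12*n**2 + 47*n + 60)) − (0) = (n**3 + 12*n**2 + 47*n + 36)/(6*(n**3 + 12*n**2 + 47*n + 60)).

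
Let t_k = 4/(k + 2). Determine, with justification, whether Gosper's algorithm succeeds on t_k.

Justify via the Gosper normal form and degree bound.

r(k) = (k + 2)/(k + 3) after simplifying.
Take A(k)=k + 2, B(k)=k + 3, C(k)=1.
Solve (k + 2)·f(k+1) − (k + 2)·f(k) = 1.
Bound: deg f ≤ 0.
Put f(k) = c0: A·f(k+1) − B(k−1)·f(k) − C = -1; need -1 = 0 — inconsistent ⇒ no f, not summable.

No — the linear system for f has no solution.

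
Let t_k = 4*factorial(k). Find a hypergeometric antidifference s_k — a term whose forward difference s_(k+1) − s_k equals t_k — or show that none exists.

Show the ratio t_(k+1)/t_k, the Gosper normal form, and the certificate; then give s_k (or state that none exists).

t_(k+1)/t_k = k + 1.
A = k + 1, B = 1, C = 1.
Set up (k + 1)·f(k+1) − (1)·f(k) − (1) = 0.
deg f ≤ -1 (via 1,0,0).
d = -1 < 0 ⇒ no nonzero polynomial f; not summable.

none (Gosper's algorithm certifies no s_k)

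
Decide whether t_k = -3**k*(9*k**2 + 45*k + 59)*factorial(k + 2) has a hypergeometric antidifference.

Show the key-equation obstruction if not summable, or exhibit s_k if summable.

Yes. s_k = -3**k*(3*k + 4)*factorial(k + 2).

The ratio is 3*(9*k**3 + 90*k**2 + 302*k + 339)/(9*k**2 + 45*k + 59).
Gosper form: A/B · C(k+1)/C(k) with A=3*k + 9, B=1, C=k**2 + 5*k + 59/9.
Set up (3*k + 9)·f(k+1) − (1)·f(k) − (k**2 + 5*k + 59/9) = 0.
Bound: deg f ≤ 1.
Match coefficients ⇒ f(k) = (3*k + 4)/9.
Get s_k = R·t_k = -3**k*(3*k + 4)*factorial(k + 2) with R(k) = B(k−1)f(k)/C(k) = (3*k + 4)/(9*k**2 + 45*k + 59).
s_(k+1) − s_k = -3**k*(9*k**2 + 45*k + 59)*factorial(k + 2) = t_k.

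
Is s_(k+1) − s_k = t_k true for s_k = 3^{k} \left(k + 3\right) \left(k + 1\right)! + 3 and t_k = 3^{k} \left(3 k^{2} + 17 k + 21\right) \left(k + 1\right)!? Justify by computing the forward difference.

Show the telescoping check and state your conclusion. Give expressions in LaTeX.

valid; difference matches t_k

s_(k+1) = 3**(k + 1)*(k + 4)*factorial(k + 2) + 3
s_(k+1) − s_k = 3**k*(3*k**2 + 17*k + 21)*factorial(k + 1)
(s_(k+1) − s_k) − t_k = 0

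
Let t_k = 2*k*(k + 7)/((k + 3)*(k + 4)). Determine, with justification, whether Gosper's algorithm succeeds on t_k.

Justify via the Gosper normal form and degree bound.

Yes. s_k = 2*k*(k - 1)/(k + 3).

r(k) = (k + 1)*(k + 3)*(k + 8)/(k*(k + 5)*(k + 7)) after simplifying.
So A=k + 3 and B=k + 5, with C=k**2 + 7*k.
Key eq: (k + 3)·f(k+1) = (k + 4)·f(k) + (k**2 + 7*k).
deg f ≤ 2 (via 1,1,2).
A polynomial solution: f(k) = k*(k - 1).
Then R = B(k−1)f/C = (k - 1)*(k + 4)/(k + 7), so s_k = R(k)·t_k = 2*k*(k - 1)/(k + 3).
Check: Δs_k = 2*k*(k + 7)/(k**2 + 7*k + 12). ✓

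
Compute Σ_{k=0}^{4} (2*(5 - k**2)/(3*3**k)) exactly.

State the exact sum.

Ratio r(k) = ((k + 1)**2 - 5)/(3*(k**2 - 5)).
Take A(k)=1/3, B(k)=1, C(k)=k**2 - 5.
Need (1/3)·f(k+1) − (1)·f(k) = k**2 - 5.
Degrees (0,0,2) ⇒ d ≤ 2.
Solving with deg f ≤ 2: f(k) = -3*(k**2 + k - 4)/2.
Get s_k = R·t_k = (k**2 + k - 4)/3**k with R(k) = B(k−1)f(k)/C(k) = -3*(k**2 + k - 4)/(2*(k**2 - 5)).
s_(k+1) − s_k = 2*(5 - k**2)/(3*3**k) = t_k.
Σ_(k=0)^(4) t_k = s_(5) − s_(0) = 26/243 − (-4) = 998/243.

Σ = 998/243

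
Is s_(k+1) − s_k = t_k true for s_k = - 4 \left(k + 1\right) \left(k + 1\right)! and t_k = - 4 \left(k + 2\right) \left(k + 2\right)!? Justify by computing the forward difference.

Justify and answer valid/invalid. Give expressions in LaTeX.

s_(k+1) = -4*(k + 2)*factorial(k + 2)
s_(k+1) − s_k = -4*(k**2 + 3*k + 3)*factorial(k + 1)
(s_(k+1) − s_k) − t_k = 4*(k + 1)*factorial(k + 1)

Invalid: residual 4 \left(k + 1\right) \left(k + 1\right)! ≠ 0.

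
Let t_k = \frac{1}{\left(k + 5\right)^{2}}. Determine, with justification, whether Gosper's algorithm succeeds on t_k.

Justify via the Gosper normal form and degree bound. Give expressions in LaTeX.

No — the linear system for f has no solution.

t_(k+1)/t_k = (k + 5)**2/(k + 6)**2.
Gosper form: A/B · C(k+1)/C(k) with A=k**2 + 10*k + 25, B=k**2 + 12*k + 36, C=1.
f must satisfy (k**2 + 10*k + 25)·f(k+1) − (k**2 + 10*k + 25)·f(k) = 1.
d = 0 from the (2,2,0) case.
Generic f = c0 gives residual -1; -1 = 0 cannot hold, so t_k is not Gosper-summable.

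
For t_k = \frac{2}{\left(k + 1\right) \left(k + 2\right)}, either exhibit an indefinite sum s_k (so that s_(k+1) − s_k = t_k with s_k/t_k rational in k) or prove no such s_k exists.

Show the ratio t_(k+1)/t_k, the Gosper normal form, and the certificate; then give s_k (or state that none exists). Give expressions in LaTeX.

Ratio r(k) = (k + 1)/(k + 3).
A = k + 1, B = k + 3, C = 1.
Key eq: (k + 1)·f(k+1) = (k + 2)·f(k) + (1).
Degrees (1,1,0) ⇒ d ≤ 1.
Match coefficients ⇒ f(k) = k.
So s_k = (B(k−1)f/C)·t_k = (k*(k + 2))·t_k = 2*k/(k + 1).
Δs = 2/(k**2 + 3*k + 2), as required.

s_k = \frac{2 k}{k + 1}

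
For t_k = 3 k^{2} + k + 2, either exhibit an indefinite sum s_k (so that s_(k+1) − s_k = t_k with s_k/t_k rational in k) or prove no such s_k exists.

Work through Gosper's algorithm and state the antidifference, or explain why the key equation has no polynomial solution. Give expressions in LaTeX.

r(k) = (k + 3*(k + 1)**2 + 3)/(3*k**2 + k + 2) after simplifying.
So A=1 and B=1, with C=k**2 + k/3 + 2/3.
Key eq: (1)·f(k+1) = (1)·f(k) + (k**2 + k/3 + 2/3).
d = 3 from the (0,0,2) case.
Solve for f: f(k) = k*(k**2 - k + 2)/3 (degree 3 ≤ 3).
Certificate R = B(k−1)f/C = k*(k**2 - k + 2)/(3*k**2 + k + 2) gives s_k = k*(k**2 - k + 2).
Δs = 3*k**2 + k + 2, as required.

s_k = k \left(k^{2} - k + 2\right)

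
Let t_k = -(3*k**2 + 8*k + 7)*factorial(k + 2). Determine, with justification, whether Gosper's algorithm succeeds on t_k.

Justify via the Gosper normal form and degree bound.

Yes. s_k = -(3*k - 1)*factorial(k + 2).

r(k) = (k + 3)*(8*k + 3*(k + 1)**2 + 15)/(3*k**2 + 8*k + 7) after simplifying.
A = k + 3, B = 1, C = k**2 + 8*k/3 + 7/3.
f must satisfy (k + 3)·f(k+1) − (1)·f(k) = k**2 + 8*k/3 + 7/3.
Degrees (1,0,2) ⇒ d ≤ 1.
Solve for f: f(k) = (3*k - 1)/3 (degree 1 ≤ 1).
So s_k = (B(k−1)f/C)·t_k = ((3*k - 1)/(3*k**2 + 8*k + 7))·t_k = -(3*k - 1)*factorial(k + 2).
Check: Δs_k = -(3*k**2 + 8*k + 7)*factorial(k + 2). ✓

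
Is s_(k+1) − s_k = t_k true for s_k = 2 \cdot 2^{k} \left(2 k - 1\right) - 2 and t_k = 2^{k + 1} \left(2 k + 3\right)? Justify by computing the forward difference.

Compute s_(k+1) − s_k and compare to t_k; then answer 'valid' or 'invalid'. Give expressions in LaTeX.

Valid: the claim telescopes to t_k.

s_(k+1) = 2*2**(k + 1)*(2*k + 1) - 2
s_(k+1) − s_k = 2**(k + 1)*(2*k + 3)
(s_(k+1) − s_k) − t_k = 0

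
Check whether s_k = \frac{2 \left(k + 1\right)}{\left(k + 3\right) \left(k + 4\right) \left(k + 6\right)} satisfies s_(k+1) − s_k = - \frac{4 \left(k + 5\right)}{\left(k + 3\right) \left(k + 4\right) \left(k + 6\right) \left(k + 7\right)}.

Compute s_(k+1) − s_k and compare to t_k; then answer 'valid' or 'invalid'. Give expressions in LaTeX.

s_(k+1) = 2*(k + 2)/((k + 4)*(k + 5)*(k + 7))
s_(k+1) − s_k = 2*(-2*k**2 - 11*k + 1)/(k**5 + 25*k**4 + 245*k**3 + 1175*k**2 + 2754*k + 2520)
(s_(k+1) − s_k) − t_k = 6*(3*k + 17)/(k**5 + 25*k**4 + 245*k**3 + 1175*k**2 + 2754*k + 2520)

Invalid: residual \frac{6 \left(3 k + 17\right)}{k^{5} + 25 k^{4} + 245 k^{3} + 1175 k^{2} + 2754 k + 2520} ≠ 0.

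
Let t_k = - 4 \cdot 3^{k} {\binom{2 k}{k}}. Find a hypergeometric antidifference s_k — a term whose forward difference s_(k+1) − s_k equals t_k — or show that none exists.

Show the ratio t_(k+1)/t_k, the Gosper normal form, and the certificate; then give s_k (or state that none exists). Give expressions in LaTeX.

none (Gosper's algorithm certifies no s_k)

Ratio r(k) = 6*(2*k + 1)/(k + 1).
Factor: A=12*k + 6; B=k + 1; C=1.
Key eq: (12*k + 6)·f(k+1) = (k)·f(k) + (1).
Bound: deg f ≤ -1.
d = -1 < 0 ⇒ no nonzero polynomial f; not summable.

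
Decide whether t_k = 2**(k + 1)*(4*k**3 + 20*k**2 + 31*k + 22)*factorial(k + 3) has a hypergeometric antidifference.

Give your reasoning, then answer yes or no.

Step 1: r(k) = 2*(4*k**4 + 48*k**3 + 211*k**2 + 409*k + 308)/(4*k**3 + 20*k**2 + 31*k + 22).
Gosper form: A/B · C(k+1)/C(k) with A=2*k + 8, B=1, C=k**3 + 5*k**2 + 31*k/4 + 11/2.
Solve (2*k + 8)·f(k+1) − (1)·f(k) = k**3 + 5*k**2 + 31*k/4 + 11/2.
d = 2 from the (1,0,3) case.
Solving with deg f ≤ 2: f(k) = (2*k**2 - k + 2)/4.
So s_k = (B(k−1)f/C)·t_k = ((2*k**2 - k + 2)/(4*k**3 + 20*k**2 + 31*k + 22))·t_k = 2**(k + 1)*(2*k**2 - k + 2)*factorial(k + 3).
Δs = 2**(k + 1)*(4*k**3 + 20*k**2 + 31*k + 22)*factorial(k + 3), as required.

Yes. s_k = 2**(k + 1)*(2*k**2 - k + 2)*factorial(k + 3).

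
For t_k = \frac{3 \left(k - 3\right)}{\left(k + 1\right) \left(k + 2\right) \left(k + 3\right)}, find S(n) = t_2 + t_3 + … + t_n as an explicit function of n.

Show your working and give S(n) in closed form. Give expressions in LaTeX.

Ratio r(k) = (k - 2)*(k + 1)/((k - 3)*(k + 4)).
Normal form (A,B,C) = (k + 1, k + 4, k - 3).
f must satisfy (k + 1)·f(k+1) − (k + 3)·f(k) = k - 3.
From deg A=1, deg B=1, deg C=1: d=2.
A polynomial solution: f(k) = -k*(k + 5)/2.
Certificate R = B(k−1)f/C = -k*(k + 3)*(k + 5)/(2*(k - 3)) gives s_k = 3*k*(-k - 5)/(2*(k + 1)*(k + 2)).
Δs = 3*(k - 3)/(k**3 + 6*k**2 + 11*k + 6), as required.
Evaluate: s_(n+1) = 3*(-n**2 - 7*n - 6)/(2*(n**2 + 5*n + 6)); subtract s_(2) = -7/4 ⇒ S(n) = (n**2 - 7*n + 6)/(4*(n**2 + 5*n + 6)).

S(n) = \frac{n^{2} - 7 n + 6}{4 \left(n^{2} + 5 n + 6\right)}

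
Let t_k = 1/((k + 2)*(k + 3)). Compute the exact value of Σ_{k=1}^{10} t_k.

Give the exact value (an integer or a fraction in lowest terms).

Σ = 10/39

Step 1: r(k) = (k + 2)/(k + 4).
Gosper form: A/B · C(k+1)/C(k) with A=k + 2, B=k + 4, C=1.
Need (k + 2)·f(k+1) − (k + 3)·f(k) = 1.
d = 1 from the (1,1,0) case.
Solve for f: f(k) = k/2 (degree 1 ≤ 1).
Get s_k = R·t_k = k/(2*(k + 2)) with R(k) = B(k−1)f(k)/C(k) = k*(k + 3)/2.
Verify: 1/(k**2 + 5*k + 6) matches t_k.
Evaluate s at k=11 and k=1: 11/26 and 1/6; difference 10/39.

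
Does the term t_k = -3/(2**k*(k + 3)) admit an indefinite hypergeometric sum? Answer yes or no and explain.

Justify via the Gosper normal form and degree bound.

Ratio r(k) = (k + 3)/(2*(k + 4)).
Factor: A=k/2 + 3/2; B=k + 4; C=1.
Need (k/2 + 3/2)·f(k+1) − (k + 3)·f(k) = 1.
Bound: deg f ≤ -1.
d = -1 < 0 ⇒ no nonzero polynomial f; not summable.

No; the degree bound rules out any f.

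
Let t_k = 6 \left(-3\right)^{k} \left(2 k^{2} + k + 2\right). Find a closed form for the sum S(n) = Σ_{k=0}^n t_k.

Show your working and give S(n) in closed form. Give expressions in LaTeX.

S(n) = 9 \left(-3\right)^{n} n^{2} + 9 \left(-3\right)^{n} n + 9 \left(-3\right)^{n} + 3

Compute t_(k+1)/t_k: get 3*(-2*k**2 - 5*k - 5)/(2*k**2 + k + 2).
So A=-3 and B=1, with C=k**2 + k/2 + 1.
f must satisfy (-3)·f(k+1) − (1)·f(k) = k**2 + k/2 + 1.
Bound: deg f ≤ 2.
Coefficient equations give f(k) = -(k**2 - k + 1)/4.
Then R = B(k−1)f/C = -(k**2 - k + 1)/(2*(2*k**2 + k + 2)), so s_k = R(k)·t_k = (-3)**(k + 1)*(k**2 - k + 1).
s_(k+1) − s_k = 6*(-3)**k*(2*k**2 + k + 2) = t_k.
Σ_(k=0)^n t_k = s_(n+1) − s_(0) = ((-3)**(n + 2)*(n**2 + n + 1)) − (-3), i.e. 9*(-3)**n*n**2 + 9*(-3)**n*n + 9*(-3)**n + 3.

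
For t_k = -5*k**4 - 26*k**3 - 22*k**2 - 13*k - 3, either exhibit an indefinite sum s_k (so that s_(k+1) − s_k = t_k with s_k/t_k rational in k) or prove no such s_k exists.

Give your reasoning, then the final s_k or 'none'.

s_k = k**2*(-k**3 - 4*k**2 + 4*k - 2)

Compute t_(k+1)/t_k: get (5*k**4 + 46*k**3 + 130*k**2 + 155*k + 69)/(5*k**4 + 26*k**3 + 22*k**2 + 13*k + 3).
A = 1, B = 1, C = k**4 + 26*k**3/5 + 22*k**2/5 + 13*k/5 + 3/5.
f must satisfy (1)·f(k+1) − (1)·f(k) = k**4 + 26*k**3/5 + 22*k**2/5 + 13*k/5 + 3/5.
d = 5 from the (0,0,4) case.
Solve for f: f(k) = k**2*(k**3 + 4*k**2 - 4*k + 2)/5 (degree 5 ≤ 5).
R(k) = B(k−1)·f(k)/C(k) = k**2*(k**3 + 4*k**2 - 4*k + 2)/(5*k**4 + 26*k**3 + 22*k**2 + 13*k + 3); s_k = R·t_k = k**2*(-k**3 - 4*k**2 + 4*k - 2).
s_(k+1) − s_k = -5*k**4 - 26*k**3 - 22*k**2 - 13*k - 3 = t_k.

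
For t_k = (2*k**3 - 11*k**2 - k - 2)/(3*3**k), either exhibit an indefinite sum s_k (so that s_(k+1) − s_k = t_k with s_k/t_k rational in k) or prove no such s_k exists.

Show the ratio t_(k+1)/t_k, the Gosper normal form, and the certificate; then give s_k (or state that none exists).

Compute t_(k+1)/t_k: get (2*k**3 - 5*k**2 - 17*k - 12)/(3*(2*k**3 - 11*k**2 - k - 2)).
Take A(k)=1/3, B(k)=1, C(k)=k**3 - 11*k**2/2 - k/2 - 1.
Set up (1/3)·f(k+1) − (1)·f(k) − (k**3 - 11*k**2/2 - k/2 - 1) = 0.
Degrees (0,0,3) ⇒ d ≤ 3.
Coefficient equations give f(k) = -3*(k**3 - 4*k**2 - 3*k - 4)/2.
R(k) = B(k−1)·f(k)/C(k) = -3*(k**3 - 4*k**2 - 3*k - 4)/(2*k**3 - 11*k**2 - k - 2); s_k = R·t_k = (-k**3 + 4*k**2 + 3*k + 4)/3**k.
Δs = (2*k**3 - 11*k**2 - k - 2)/(3*3**k), as required.

s_k = (-k**3 + 4*k**2 + 3*k + 4)/3**k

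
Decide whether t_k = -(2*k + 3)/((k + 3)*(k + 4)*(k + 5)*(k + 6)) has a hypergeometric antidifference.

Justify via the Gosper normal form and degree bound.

Compute t_(k+1)/t_k: get (k + 3)*(2*k + 5)/((k + 7)*(2*k + 3)).
Normal form (A,B,C) = (k + 3, k + 7, k + 3/2).
Need (k + 3)·f(k+1) − (k + 6)·f(k) = k + 3/2.
Degrees (1,1,1) ⇒ d ≤ 3.
A polynomial solution: f(k) = k*(k**2 + 12*k + 17)/60.
Certificate R = B(k−1)f/C = k*(k + 6)*(k**2 + 12*k + 17)/(30*(2*k + 3)) gives s_k = k*(-k**2 - 12*k - 17)/(30*(k + 3)*(k + 4)*(k + 5)).
Verify: (-2*k - 3)/(k**4 + 18*k**3 + 119*k**2 + 342*k + 360) matches t_k.

Yes. s_k = k*(-k**2 - 12*k - 17)/(30*(k + 3)*(k + 4)*(k + 5)).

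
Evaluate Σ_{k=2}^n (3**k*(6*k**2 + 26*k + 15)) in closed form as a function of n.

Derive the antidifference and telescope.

S(n) = 9*3**n*n**2 + 30*3**n*n + 12*3**n - 153

The ratio is 3*(6*k**2 + 38*k + 47)/(6*k**2 + 26*k + 15).
Factor: A=3; B=1; C=k**2 + 13*k/3 + 5/2.
Need (3)·f(k+1) − (1)·f(k) = k**2 + 13*k/3 + 5/2.
deg f ≤ 2 (via 0,0,2).
Solve for f: f(k) = (3*k**2 + 4*k - 3)/6 (degree 2 ≤ 2).
So s_k = (B(k−1)f/C)·t_k = ((3*k**2 + 4*k - 3)/(6*k**2 + 26*k + 15))·t_k = 3**k*(3*k**2 + 4*k - 3).
s_(k+1) − s_k = 3**k*(6*k**2 + 26*k + 15) = t_k.
Evaluate: s_(n+1) = 3**(n + 1)*(3*n**2 + 10*n + 4); subtract s_(2) = 153 ⇒ S(n) = 9*3**n*n**2 + 30*3**n*n + 12*3**n - 153.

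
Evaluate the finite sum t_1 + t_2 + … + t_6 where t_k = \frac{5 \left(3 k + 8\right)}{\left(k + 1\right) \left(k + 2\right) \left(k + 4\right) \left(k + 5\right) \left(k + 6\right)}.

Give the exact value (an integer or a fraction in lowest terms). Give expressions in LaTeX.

The ratio is (k + 1)*(k + 4)*(3*k + 11)/((k + 3)*(k + 7)*(3*k + 8)).
Gosper form: A/B · C(k+1)/C(k) with A=k + 1, B=k + 7, C=k**2 + 17*k/3 + 8.
Key eq: (k + 1)·f(k+1) = (k + 6)·f(k) + (k**2 + 17*k/3 + 8).
From deg A=1, deg B=1, deg C=2: d=5.
A polynomial solution: f(k) = k*(k + 2)*(k + 3)*(k**2 + 10*k + 29)/60.
R(k) = B(k−1)·f(k)/C(k) = k*(k + 2)*(k + 6)*(k**2 + 10*k + 29)/(20*(3*k + 8)); s_k = R·t_k = k*(k**2 + 10*k + 29)/(4*(k**3 + 10*k**2 + 29*k + 20)).
Δs = 5*(3*k + 8)/(k**5 + 18*k**4 + 121*k**3 + 372*k**2 + 508*k + 240), as required.
Sum = s_(7) − s_(1); s_(7) = 259/1056, s_(1) = 1/6 ⇒ 83/1056.

Σ = 83/1056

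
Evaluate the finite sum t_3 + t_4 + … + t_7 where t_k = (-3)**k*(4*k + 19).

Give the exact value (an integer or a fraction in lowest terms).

Ratio r(k) = 3*(-4*k - 23)/(4*k + 19).
Gosper form: A/B · C(k+1)/C(k) with A=-3, B=1, C=k + 19/4.
Key eq: (-3)·f(k+1) = (1)·f(k) + (k + 19/4).
Bound: deg f ≤ 1.
A polynomial solution: f(k) = -(k + 4)/4.
R(k) = B(k−1)·f(k)/C(k) = -(k + 4)/(4*k + 19); s_k = R·t_k = (-3)**k*(-k - 4).
Verify: (-3)**k*(4*k + 19) matches t_k.
Σ_(k=3)^(7) t_k = s_(8) − s_(3) = -78732 − (189) = -78921.

Σ = -78921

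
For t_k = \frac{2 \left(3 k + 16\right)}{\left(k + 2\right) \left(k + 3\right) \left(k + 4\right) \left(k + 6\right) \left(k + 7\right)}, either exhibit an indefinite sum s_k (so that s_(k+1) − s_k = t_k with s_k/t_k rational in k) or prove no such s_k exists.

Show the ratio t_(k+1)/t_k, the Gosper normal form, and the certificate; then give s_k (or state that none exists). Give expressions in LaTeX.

t_(k+1)/t_k = (k + 2)*(k + 6)*(3*k + 19)/((k + 5)*(k + 8)*(3*k + 16)).
Factor: A=k + 2; B=k + 8; C=k**2 + 31*k/3 + 80/3.
Solve (k + 2)·f(k+1) − (k + 7)·f(k) = k**2 + 31*k/3 + 80/3.
deg f ≤ 5 (via 1,1,2).
Solve for f: f(k) = k*(k + 4)*(k + 5)*(k**2 + 11*k + 36)/108 (degree 5 ≤ 5).
Get s_k = R·t_k = k*(k**2 + 11*k + 36)/(18*(k**3 + 11*k**2 + 36*k + 36)) with R(k) = B(k−1)f(k)/C(k) = k*(k + 4)*(k + 7)*(k**2 + 11*k + 36)/(36*(3*k + 16)).
Verify: 2*(3*k + 16)/(k**5 + 22*k**4 + 185*k**3 + 740*k**2 + 1404*k + 1008) matches t_k.

s_k = \frac{k \left(k^{2} + 11 k + 36\right)}{18 \left(k^{3} + 11 k^{2} + 36 k + 36\right)}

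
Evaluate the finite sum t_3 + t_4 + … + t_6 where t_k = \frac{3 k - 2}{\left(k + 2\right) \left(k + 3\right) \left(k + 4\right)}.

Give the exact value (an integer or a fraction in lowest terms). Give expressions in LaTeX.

r(k) = (k + 2)*(3*k + 1)/((k + 5)*(3*k - 2)) after simplifying.
Take A(k)=k + 2, B(k)=k + 5, C(k)=k - 2/3.
f must satisfy (k + 2)·f(k+1) − (k + 4)·f(k) = k - 2/3.
d = 2 from the (1,1,1) case.
Solve for f: f(k) = k*(k - 4)/9 (degree 2 ≤ 2).
R(k) = B(k−1)·f(k)/C(k) = k*(k - 4)*(k + 4)/(3*(3*k - 2)); s_k = R·t_k = k*(k - 4)/(3*(k + 2)*(k + 3)).
Check: Δs_k = (3*k - 2)/(k**3 + 9*k**2 + 26*k + 24). ✓
Sum = s_(7) − s_(3); s_(7) = 7/90, s_(3) = -1/30 ⇒ 1/9.

Σ = 1/9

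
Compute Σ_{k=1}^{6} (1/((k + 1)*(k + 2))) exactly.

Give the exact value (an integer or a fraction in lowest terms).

Σ = 3/8

Compute t_(k+1)/t_k: get (k + 1)/(k + 3).
Factor: A=k + 1; B=k + 3; C=1.
Set up (k + 1)·f(k+1) − (k + 2)·f(k) − (1) = 0.
Bound: deg f ≤ 1.
Coefficient equations give f(k) = k.
Get s_k = R·t_k = k/(k + 1) with R(k) = B(k−1)f(k)/C(k) = k*(k + 2).
Δs = 1/(k**2 + 3*k + 2), as required.
Evaluate s at k=7 and k=1: 7/8 and 1/2; difference 3/8.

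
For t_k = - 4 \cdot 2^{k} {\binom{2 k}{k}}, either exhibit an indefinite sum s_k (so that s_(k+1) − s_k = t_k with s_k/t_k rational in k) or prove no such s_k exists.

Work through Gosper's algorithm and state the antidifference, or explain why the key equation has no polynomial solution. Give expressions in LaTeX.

no hypergeometric antidifference exists

t_(k+1)/t_k = 4*(2*k + 1)/(k + 1).
Take A(k)=8*k + 4, B(k)=k + 1, C(k)=1.
Solve (8*k + 4)·f(k+1) − (k)·f(k) = 1.
From deg A=1, deg B=1, deg C=0: d=-1.
d = -1 < 0 ⇒ no nonzero polynomial f; not summable.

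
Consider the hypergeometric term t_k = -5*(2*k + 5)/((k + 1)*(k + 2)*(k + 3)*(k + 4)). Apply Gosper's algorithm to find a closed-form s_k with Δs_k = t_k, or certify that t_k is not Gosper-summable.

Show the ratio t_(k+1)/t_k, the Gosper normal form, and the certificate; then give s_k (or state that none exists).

Step 1: r(k) = (k + 1)*(2*k + 7)/((k + 5)*(2*k + 5)).
A = k + 1, B = k + 5, C = k + 5/2.
Key eq: (k + 1)·f(k+1) = (k + 4)·f(k) + (k + 5/2).
Degrees (1,1,1) ⇒ d ≤ 3.
Coefficient equations give f(k) = k*(k + 2)*(k + 4)/6.
Get s_k = R·t_k = 5*k*(-k - 4)/(3*(k**2 + 4*k + 3)) with R(k) = B(k−1)f(k)/C(k) = k*(k + 2)*(k + 4)**2/(3*(2*k + 5)).
Δs = 5*(-2*k - 5)/(k**4 + 10*k**3 + 35*k**2 + 50*k + 24), as required.

s_k = 5*k*(-k - 4)/(3*(k**2 + 4*k + 3))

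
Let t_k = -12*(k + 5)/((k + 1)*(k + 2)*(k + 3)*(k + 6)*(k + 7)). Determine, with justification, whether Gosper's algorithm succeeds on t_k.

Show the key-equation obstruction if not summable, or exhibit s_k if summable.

Yes. s_k = k*(-k**2 - 9*k - 20)/(3*(k**3 + 9*k**2 + 20*k + 12)).

Step 1: r(k) = (k + 1)*(k + 6)**2/((k + 4)*(k + 5)*(k + 8)).
So A=k + 1 and B=k + 8, with C=k**3 + 14*k**2 + 65*k + 100.
Set up (k + 1)·f(k+1) − (k + 7)·f(k) − (k**3 + 14*k**2 + 65*k + 100) = 0.
deg f ≤ 6 (via 1,1,3).
Coefficient equations give f(k) = k*(k + 3)*(k + 4)**2*(k + 5)**2/36.
Then R = B(k−1)f/C = k*(k + 3)*(k + 4)*(k + 7)/36, so s_k = R(k)·t_k = k*(-k**2 - 9*k - 20)/(3*(k**3 + 9*k**2 + 20*k + 12)).
s_(k+1) − s_k = 12*(-k - 5)/(k**5 + 19*k**4 + 131*k**3 + 401*k**2 + 540*k + 252) = t_k.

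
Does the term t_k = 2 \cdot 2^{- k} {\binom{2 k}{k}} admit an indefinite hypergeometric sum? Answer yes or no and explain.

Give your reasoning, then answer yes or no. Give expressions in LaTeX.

No — negative degree bound, so no certificate f.

t_(k+1)/t_k = (2*k + 1)/(k + 1).
Normal form (A,B,C) = (2*k + 1, k + 1, 1).
Need (2*k + 1)·f(k+1) − (k)·f(k) = 1.
Bound: deg f ≤ -1.
d = -1 < 0 ⇒ no nonzero polynomial f; not summable.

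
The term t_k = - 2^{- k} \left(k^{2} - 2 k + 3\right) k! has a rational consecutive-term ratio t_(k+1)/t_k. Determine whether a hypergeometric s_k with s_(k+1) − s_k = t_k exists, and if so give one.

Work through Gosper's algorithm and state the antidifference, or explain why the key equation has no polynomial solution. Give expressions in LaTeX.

The ratio is (k**3 + k**2 + 2*k + 2)/(2*(k**2 - 2*k + 3)).
Take A(k)=k/2 + 1/2, B(k)=1, C(k)=k**2 - 2*k + 3.
f must satisfy (k/2 + 1/2)·f(k+1) − (1)·f(k) = k**2 - 2*k + 3.
Degrees (1,0,2) ⇒ d ≤ 1.
Solve for f: f(k) = 2*(k - 2) (degree 1 ≤ 1).
Get s_k = R·t_k = -2**(1 - k)*(k - 2)*factorial(k) with R(k) = B(k−1)f(k)/C(k) = 2*(k - 2)/(k**2 - 2*k + 3).
Δs = -(k**2 - 2*k + 3)*factorial(k)/2**k, as required.

s_k = - 2^{1 - k} \left(k - 2\right) k!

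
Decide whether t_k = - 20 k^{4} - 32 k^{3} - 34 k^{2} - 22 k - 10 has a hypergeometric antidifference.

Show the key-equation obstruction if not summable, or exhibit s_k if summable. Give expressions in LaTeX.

Compute t_(k+1)/t_k: get (10*k**4 + 56*k**3 + 125*k**2 + 133*k + 59)/(10*k**4 + 16*k**3 + 17*k**2 + 11*k + 5).
A = 1, B = 1, C = k**4 + 8*k**3/5 + 17*k**2/10 + 11*k/10 + 1/2.
Need (1)·f(k+1) − (1)·f(k) = k**4 + 8*k**3/5 + 17*k**2/10 + 11*k/10 + 1/2.
Bound: deg f ≤ 5.
Coefficient equations give f(k) = k*(2*k**4 - k**3 + k**2 + k + 2)/10.
Then R = B(k−1)f/C = k*(2*k**4 - k**3 + k**2 + k + 2)/(10*k**4 + 16*k**3 + 17*k**2 + 11*k + 5), so s_k = R(k)·t_k = 2*k*(-2*k**4 + k**3 - k**2 - k - 2).
Check: Δs_k = -20*k**4 - 32*k**3 - 34*k**2 - 22*k - 10. ✓

Yes. s_k = 2 k \left(- 2 k^{4} + k^{3} - k^{2} - k - 2\right).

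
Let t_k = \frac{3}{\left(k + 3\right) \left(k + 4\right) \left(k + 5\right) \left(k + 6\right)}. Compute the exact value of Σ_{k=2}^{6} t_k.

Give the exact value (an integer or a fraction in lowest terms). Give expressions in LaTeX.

Σ = 37/9240

t_(k+1)/t_k = (k + 3)/(k + 7).
Factor: A=k + 3; B=k + 7; C=1.
Key eq: (k + 3)·f(k+1) = (k + 6)·f(k) + (1).
Bound: deg f ≤ 3.
Coefficient equations give f(k) = k*(k**2 + 12*k + 47)/180.
So s_k = (B(k−1)f/C)·t_k = (k*(k + 6)*(k**2 + 12*k + 47)/180)·t_k = k*(k**2 + 12*k + 47)/(60*(k + 3)*(k + 4)*(k + 5)).
Δs = 3/(k**4 + 18*k**3 + 119*k**2 + 342*k + 360), as required.
Evaluate s at k=7 and k=2: 7/440 and 1/84; difference 37/9240.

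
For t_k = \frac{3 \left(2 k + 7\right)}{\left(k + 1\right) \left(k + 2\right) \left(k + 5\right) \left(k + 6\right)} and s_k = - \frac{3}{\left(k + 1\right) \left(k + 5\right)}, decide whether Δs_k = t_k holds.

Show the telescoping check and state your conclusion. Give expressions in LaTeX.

s_(k+1) = -3/((k + 2)*(k + 6))
s_(k+1) − s_k = 3*(2*k + 7)/(k**4 + 14*k**3 + 65*k**2 + 112*k + 60)
(s_(k+1) − s_k) − t_k = 0

valid (s_(k+1) − s_k reduces to t_k)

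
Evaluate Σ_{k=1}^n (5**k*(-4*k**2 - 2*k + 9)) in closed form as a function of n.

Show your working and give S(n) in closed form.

S(n) = -5*5**n*n**2 + 10*5**n - 10

Step 1: r(k) = 5*(4*k**2 + 10*k - 3)/(4*k**2 + 2*k - 9).
Take A(k)=5, B(k)=1, C(k)=k**2 + k/2 - 9/4.
f must satisfy (5)·f(k+1) − (1)·f(k) = k**2 + k/2 - 9/4.
From deg A=0, deg B=0, deg C=2: d=2.
Solving with deg f ≤ 2: f(k) = (k**2 - 2*k - 1)/4.
Certificate R = B(k−1)f/C = (k**2 - 2*k - 1)/(4*k**2 + 2*k - 9) gives s_k = 5**k*(-k**2 + 2*k + 1).
Verify: 5**k*(-4*k**2 - 2*k + 9) matches t_k.
Evaluate: s_(n+1) = 5**(n + 1)*(2 - n**2); subtract s_(1) = 10 ⇒ S(n) = -5*5**n*n**2 + 10*5**n - 10.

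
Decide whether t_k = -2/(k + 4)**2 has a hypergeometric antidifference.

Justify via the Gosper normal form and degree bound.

Compute t_(k+1)/t_k: get (k + 4)**2/(k + 5)**2.
So A=k**2 + 8*k + 16 and B=k**2 + 10*k + 25, with C=1.
Solve (k**2 + 8*k + 16)·f(k+1) − (k**2 + 8*k + 16)·f(k) = 1.
d = 0 from the (2,2,0) case.
Put f(k) = c0: A·f(k+1) − B(k−1)·f(k) − C = -1; need -1 = 0 — inconsistent ⇒ no f, not summable.

No; the coefficient equations for f are inconsistent.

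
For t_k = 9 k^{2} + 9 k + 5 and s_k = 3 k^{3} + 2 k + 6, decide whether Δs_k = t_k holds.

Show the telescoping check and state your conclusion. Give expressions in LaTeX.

valid; difference matches t_k

s_(k+1) = 2*k + 3*(k + 1)**3 + 8
s_(k+1) − s_k = 9*k**2 + 9*k + 5
(s_(k+1) − s_k) − t_k = 0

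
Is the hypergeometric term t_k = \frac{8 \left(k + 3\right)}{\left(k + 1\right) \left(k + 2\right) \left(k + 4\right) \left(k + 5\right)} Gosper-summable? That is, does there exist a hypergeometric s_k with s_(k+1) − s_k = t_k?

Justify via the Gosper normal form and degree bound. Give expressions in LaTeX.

Compute t_(k+1)/t_k: get (k + 1)*(k + 4)**2/((k + 3)**2*(k + 6)).
Normal form (A,B,C) = (k + 1, k + 6, k**2 + 6*k + 9).
f must satisfy (k + 1)·f(k+1) − (k + 5)·f(k) = k**2 + 6*k + 9.
d = 4 from the (1,1,2) case.
Solving with deg f ≤ 4: f(k) = k*(k + 2)*(k + 3)*(k + 5)/8.
R(k) = B(k−1)·f(k)/C(k) = k*(k + 2)*(k + 5)**2/(8*(k + 3)); s_k = R·t_k = k*(k + 5)/(k**2 + 5*k + 4).
Δs = 8*(k + 3)/(k**4 + 12*k**3 + 49*k**2 + 78*k + 40), as required.

Yes. s_k = \frac{k \left(k + 5\right)}{k^{2} + 5 k + 4}.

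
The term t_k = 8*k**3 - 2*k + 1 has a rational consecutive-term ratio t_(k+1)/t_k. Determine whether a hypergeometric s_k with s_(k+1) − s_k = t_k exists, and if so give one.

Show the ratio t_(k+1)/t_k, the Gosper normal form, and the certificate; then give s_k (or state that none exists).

s_k = k*(2*k**3 - 4*k**2 + k + 2)

The ratio is (-2*k + 8*(k + 1)**3 - 1)/(8*k**3 - 2*k + 1).
A = 1, B = 1, C = k**3 - k/4 + 1/8.
f must satisfy (1)·f(k+1) − (1)·f(k) = k**3 - k/4 + 1/8.
deg f ≤ 4 (via 0,0,3).
Solve for f: f(k) = k*(2*k**3 - 4*k**2 + k + 2)/8 (degree 4 ≤ 4).
Get s_k = R·t_k = k*(2*k**3 - 4*k**2 + k + 2) with R(k) = B(k−1)f(k)/C(k) = k*(2*k**3 - 4*k**2 + k + 2)/(8*k**3 - 2*k + 1).
Check: Δs_k = 8*k**3 - 2*k + 1. ✓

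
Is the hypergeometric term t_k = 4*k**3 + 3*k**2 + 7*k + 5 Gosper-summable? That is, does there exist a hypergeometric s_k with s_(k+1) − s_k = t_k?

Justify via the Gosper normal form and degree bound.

Yes. s_k = k*(k**3 - k**2 + 3*k + 2).

Step 1: r(k) = (4*k**3 + 15*k**2 + 25*k + 19)/(4*k**3 + 3*k**2 + 7*k + 5).
A = 1, B = 1, C = k**3 + 3*k**2/4 + 7*k/4 + 5/4.
Key eq: (1)·f(k+1) = (1)·f(k) + (k**3 + 3*k**2/4 + 7*k/4 + 5/4).
Bound: deg f ≤ 4.
Match coefficients ⇒ f(k) = k*(k**3 - k**2 + 3*k + 2)/4.
R(k) = B(k−1)·f(k)/C(k) = k*(k**3 - k**2 + 3*k + 2)/(4*k**3 + 3*k**2 + 7*k + 5); s_k = R·t_k = k*(k**3 - k**2 + 3*k + 2).
Check: Δs_k = 4*k**3 + 3*k**2 + 7*k + 5. ✓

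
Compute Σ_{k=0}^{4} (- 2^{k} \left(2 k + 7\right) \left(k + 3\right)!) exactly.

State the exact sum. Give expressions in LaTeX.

Step 1: r(k) = 2*(k + 4)*(2*k + 9)/(2*k + 7).
A = 2*k + 8, B = 1, C = k + 7/2.
Need (2*k + 8)·f(k+1) − (1)·f(k) = k + 7/2.
d = 0 from the (1,0,1) case.
Match coefficients ⇒ f(k) = 1/2.
Get s_k = R·t_k = -2**k*factorial(k + 3) with R(k) = B(k−1)f(k)/C(k) = 1/(2*k + 7).
s_(k+1) − s_k = -2**k*(2*k + 7)*factorial(k + 3) = t_k.
Σ_(k=0)^(4) t_k = s_(5) − s_(0) = -1290240 − (-6) = -1290234.

Σ = -1290234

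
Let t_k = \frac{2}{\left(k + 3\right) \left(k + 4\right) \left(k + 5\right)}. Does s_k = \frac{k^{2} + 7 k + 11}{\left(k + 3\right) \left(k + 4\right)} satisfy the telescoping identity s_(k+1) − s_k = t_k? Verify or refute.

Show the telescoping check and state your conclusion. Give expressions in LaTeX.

s_(k+1) = (7*k + (k + 1)**2 + 18)/((k + 4)*(k + 5))
s_(k+1) − s_k = 2/(k**3 + 12*k**2 + 47*k + 60)
(s_(k+1) − s_k) − t_k = 0

Valid — Δs_k = t_k.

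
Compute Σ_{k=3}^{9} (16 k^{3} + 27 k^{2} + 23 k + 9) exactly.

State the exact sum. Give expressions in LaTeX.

r(k) = (16*k**3 + 75*k**2 + 125*k + 75)/(16*k**3 + 27*k**2 + 23*k + 9) after simplifying.
So A=1 and B=1, with C=k**3 + 27*k**2/16 + 23*k/16 + 9/16.
Set up (1)·f(k+1) − (1)·f(k) − (k**3 + 27*k**2/16 + 23*k/16 + 9/16) = 0.
Bound: deg f ≤ 4.
Solving with deg f ≤ 4: f(k) = k*(4*k**3 + k**2 + 2*k + 2)/16.
So s_k = (B(k−1)f/C)·t_k = (k*(4*k**3 + k**2 + 2*k + 2)/(16*k**3 + 27*k**2 + 23*k + 9))·t_k = k*(4*k**3 + k**2 + 2*k + 2).
Δs = 16*k**3 + 27*k**2 + 23*k + 9, as required.
Sum = s_(10) − s_(3); s_(10) = 41220, s_(3) = 375 ⇒ 40845.

Σ = 40845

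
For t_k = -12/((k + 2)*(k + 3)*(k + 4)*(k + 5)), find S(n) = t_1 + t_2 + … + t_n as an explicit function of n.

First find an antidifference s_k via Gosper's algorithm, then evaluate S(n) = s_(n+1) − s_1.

S(n) = n*(-n**2 - 12*n - 47)/(15*(n**3 + 12*n**2 + 47*n + 60))

Compute t_(k+1)/t_k: get (k + 2)/(k + 6).
Normal form (A,B,C) = (k + 2, k + 6, 1).
Solve (k + 2)·f(k+1) − (k + 5)·f(k) = 1.
d = 3 from the (1,1,0) case.
Solving with deg f ≤ 3: f(k) = k*(k**2 + 9*k + 26)/72.
R(k) = B(k−1)·f(k)/C(k) = k*(k + 5)*(k**2 + 9*k + 26)/72; s_k = R·t_k = k*(-k**2 - 9*k - 26)/(6*(k + 2)*(k + 3)*(k + 4)).
s_(k+1) − s_k = -12/(k**4 + 14*k**3 + 71*k**2 + 154*k + 120) = t_k.
Σ_(k=1)^n t_k = s_(n+1) − s_(1) = ((-n**3 - 12*n**2 - 47*n - 36)/(6*(n**3 + 12*n**2 + 47*n + 60))) − (-1/10), i.e. n*(-n**2 - 12*n - 47)/(15*(n**3 + 12*n**2 + 47*n + 60)).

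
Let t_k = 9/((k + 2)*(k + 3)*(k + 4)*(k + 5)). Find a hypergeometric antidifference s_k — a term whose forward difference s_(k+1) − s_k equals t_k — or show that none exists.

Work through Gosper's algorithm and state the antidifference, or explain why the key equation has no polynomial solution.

s_k = k*(k**2 + 9*k + 26)/(8*(k + 2)*(k + 3)*(k + 4))

Step 1: r(k) = (k + 2)/(k + 6).
Take A(k)=k + 2, B(k)=k + 6, C(k)=1.
Need (k + 2)·f(k+1) − (k + 5)·f(k) = 1.
Bound: deg f ≤ 3.
Coefficient equations give f(k) = k*(k**2 + 9*k + 26)/72.
Certificate R = B(k−1)f/C = k*(k + 5)*(k**2 + 9*k + 26)/72 gives s_k = k*(k**2 + 9*k + 26)/(8*(k + 2)*(k + 3)*(k + 4)).
s_(k+1) − s_k = 9/(k**4 + 14*k**3 + 71*k**2 + 154*k + 120) = t_k.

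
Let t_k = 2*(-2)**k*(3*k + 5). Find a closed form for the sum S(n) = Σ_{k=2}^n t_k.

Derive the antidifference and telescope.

r(k) = 2*(-3*k - 8)/(3*k + 5) after simplifying.
Factor: A=-2; B=1; C=k + 5/3.
Need (-2)·f(k+1) − (1)·f(k) = k + 5/3.
Degrees (0,0,1) ⇒ d ≤ 1.
A polynomial solution: f(k) = -(k + 1)/3.
So s_k = (B(k−1)f/C)·t_k = (-(k + 1)/(3*k + 5))·t_k = (-2)**(k + 1)*(k + 1).
Verify: 2*(-2)**k*(3*k + 5) matches t_k.
Evaluate: s_(n+1) = (-2)**(n + 2)*(n + 2); subtract s_(2) = -24 ⇒ S(n) = 4*(-2)**n*n + 8*(-2)**n + 24.

S(n) = 4*(-2)**n*n + 8*(-2)**n + 24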